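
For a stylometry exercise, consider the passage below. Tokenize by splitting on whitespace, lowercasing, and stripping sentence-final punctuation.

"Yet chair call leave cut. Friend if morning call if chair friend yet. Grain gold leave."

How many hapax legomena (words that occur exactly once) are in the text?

Frequencies: yet:2, chair:2, call:2, leave:2, friend:2, if:2, cut:1, morning:1, grain:1, gold:1
Hapax (freq=1): cut, gold, grain, morning

4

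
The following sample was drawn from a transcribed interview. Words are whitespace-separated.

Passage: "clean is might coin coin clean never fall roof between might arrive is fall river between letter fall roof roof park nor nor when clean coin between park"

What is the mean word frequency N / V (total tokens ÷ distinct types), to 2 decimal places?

N = 28 tokens, V = 14 types.
Mean frequency = N / V = 28 / 14 = 2.00

2.00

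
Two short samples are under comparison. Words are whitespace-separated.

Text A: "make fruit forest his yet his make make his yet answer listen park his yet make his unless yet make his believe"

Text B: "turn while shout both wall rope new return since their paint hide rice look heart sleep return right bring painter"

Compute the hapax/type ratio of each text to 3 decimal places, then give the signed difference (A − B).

-0.247

A: hapax=7, V=10, ratio=0.700
B: hapax=18, V=19, ratio=0.947
Difference = 0.700 − 0.947 = -0.247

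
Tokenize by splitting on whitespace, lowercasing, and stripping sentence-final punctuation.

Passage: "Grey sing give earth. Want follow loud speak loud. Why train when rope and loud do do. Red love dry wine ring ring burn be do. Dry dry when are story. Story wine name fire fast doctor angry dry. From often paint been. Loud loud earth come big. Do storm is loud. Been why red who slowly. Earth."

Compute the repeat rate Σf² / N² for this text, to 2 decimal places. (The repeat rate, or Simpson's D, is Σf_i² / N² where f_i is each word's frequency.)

Frequencies: loud:6, do:4, dry:4, earth:3, why:2, when:2, red:2, wine:2, ring:2, story:2, been:2, grey:1, sing:1, give:1, want:1, follow:1, speak:1, train:1, rope:1, and:1, … (18 more, each freq 1)
Σf² = 132; N² = 3364
Repeat rate = 132 / 3364 = 0.04

0.04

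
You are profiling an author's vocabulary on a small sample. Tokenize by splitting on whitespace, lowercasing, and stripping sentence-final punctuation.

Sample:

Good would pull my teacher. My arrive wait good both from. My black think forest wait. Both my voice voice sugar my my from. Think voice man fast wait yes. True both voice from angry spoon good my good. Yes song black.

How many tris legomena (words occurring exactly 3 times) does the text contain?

3

Frequencies: my:7, good:4, voice:4, wait:3, both:3, from:3, black:2, think:2, yes:2, would:1, pull:1, teacher:1, arrive:1, forest:1, sugar:1, man:1, fast:1, true:1, angry:1, spoon:1, … (1 more, each freq 1)
Words with frequency 3: both, from, wait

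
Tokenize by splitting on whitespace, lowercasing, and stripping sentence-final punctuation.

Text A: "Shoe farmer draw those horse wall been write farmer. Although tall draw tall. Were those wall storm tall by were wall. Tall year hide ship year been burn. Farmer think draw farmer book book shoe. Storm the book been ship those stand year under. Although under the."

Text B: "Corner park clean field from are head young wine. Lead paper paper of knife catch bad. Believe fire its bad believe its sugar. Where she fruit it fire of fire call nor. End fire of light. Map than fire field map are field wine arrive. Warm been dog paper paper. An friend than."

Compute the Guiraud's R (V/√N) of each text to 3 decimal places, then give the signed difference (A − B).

A: V=22, N=47, R=3.209
B: V=35, N=53, R=4.808
Difference = 3.209 − 4.808 = -1.599

-1.599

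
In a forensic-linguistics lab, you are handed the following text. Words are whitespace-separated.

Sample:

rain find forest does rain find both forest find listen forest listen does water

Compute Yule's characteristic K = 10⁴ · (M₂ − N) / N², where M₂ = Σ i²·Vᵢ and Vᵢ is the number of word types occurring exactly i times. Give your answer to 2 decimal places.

Frequencies: find:3, forest:3, rain:2, does:2, listen:2, both:1, water:1
N = 14. Frequency spectrum: V_1=2, V_2=3, V_3=2
M₂ = 1²·2 + 2²·3 + 3²·2 = 32
K = 10000 × (32 − 14) / 14² = 918.37

918.37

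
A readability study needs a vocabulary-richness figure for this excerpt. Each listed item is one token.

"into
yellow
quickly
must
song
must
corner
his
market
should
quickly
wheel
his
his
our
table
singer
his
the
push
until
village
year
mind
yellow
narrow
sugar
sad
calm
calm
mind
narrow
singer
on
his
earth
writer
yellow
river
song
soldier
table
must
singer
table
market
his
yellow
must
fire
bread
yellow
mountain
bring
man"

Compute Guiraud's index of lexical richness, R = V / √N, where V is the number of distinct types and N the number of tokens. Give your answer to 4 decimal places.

N = 55, V = 33.
√N = 7.416198
R = 33 / 7.416198 = 4.4497

4.4497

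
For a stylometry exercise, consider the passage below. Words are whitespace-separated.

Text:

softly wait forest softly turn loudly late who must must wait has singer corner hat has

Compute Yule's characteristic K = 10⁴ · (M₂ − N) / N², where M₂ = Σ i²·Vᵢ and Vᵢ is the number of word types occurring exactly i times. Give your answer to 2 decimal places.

312.50

Frequencies: softly:2, wait:2, must:2, has:2, forest:1, turn:1, loudly:1, late:1, who:1, singer:1, corner:1, hat:1
N = 16. Frequency spectrum: V_1=8, V_2=4
M₂ = 1²·8 + 2²·4 = 24
K = 10000 × (24 − 16) / 16² = 312.50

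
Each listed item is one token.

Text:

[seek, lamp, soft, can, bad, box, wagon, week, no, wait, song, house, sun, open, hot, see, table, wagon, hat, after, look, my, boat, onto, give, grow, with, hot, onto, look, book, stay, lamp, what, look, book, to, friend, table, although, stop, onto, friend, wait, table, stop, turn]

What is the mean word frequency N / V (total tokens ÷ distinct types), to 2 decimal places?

1.38

N = 47 tokens, V = 34 types.
Mean frequency = N / V = 47 / 34 = 1.38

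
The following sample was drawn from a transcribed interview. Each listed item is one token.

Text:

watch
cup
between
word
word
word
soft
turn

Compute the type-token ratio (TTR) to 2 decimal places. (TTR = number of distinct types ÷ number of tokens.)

N = 8 tokens, V = 6 types.
TTR = V / N = 6 / 8 = 0.75

0.75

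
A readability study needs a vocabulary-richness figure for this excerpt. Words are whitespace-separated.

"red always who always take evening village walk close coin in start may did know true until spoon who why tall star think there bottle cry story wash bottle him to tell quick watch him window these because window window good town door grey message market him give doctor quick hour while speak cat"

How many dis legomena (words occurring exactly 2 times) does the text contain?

Frequencies: him:3, window:3, always:2, who:2, bottle:2, quick:2, red:1, take:1, evening:1, village:1, walk:1, close:1, coin:1, in:1, start:1, may:1, did:1, know:1, true:1, until:1, … (26 more, each freq 1)
Words with frequency 2: always, bottle, quick, who

4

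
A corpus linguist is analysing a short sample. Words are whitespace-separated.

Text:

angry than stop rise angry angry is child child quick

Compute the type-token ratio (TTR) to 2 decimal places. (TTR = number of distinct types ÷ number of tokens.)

0.70

N = 10 tokens, V = 7 types.
TTR = V / N = 7 / 10 = 0.70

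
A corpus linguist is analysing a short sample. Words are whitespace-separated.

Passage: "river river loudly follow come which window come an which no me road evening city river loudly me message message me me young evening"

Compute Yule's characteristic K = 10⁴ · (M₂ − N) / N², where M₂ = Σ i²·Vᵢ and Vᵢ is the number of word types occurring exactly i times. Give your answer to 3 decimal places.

486.111

Frequencies: me:4, river:3, loudly:2, come:2, which:2, evening:2, message:2, follow:1, window:1, an:1, no:1, road:1, city:1, young:1
N = 24. Frequency spectrum: V_1=7, V_2=5, V_3=1, V_4=1
M₂ = 1²·7 + 2²·5 + 3²·1 + 4²·1 = 52
K = 10000 × (52 − 24) / 24² = 486.111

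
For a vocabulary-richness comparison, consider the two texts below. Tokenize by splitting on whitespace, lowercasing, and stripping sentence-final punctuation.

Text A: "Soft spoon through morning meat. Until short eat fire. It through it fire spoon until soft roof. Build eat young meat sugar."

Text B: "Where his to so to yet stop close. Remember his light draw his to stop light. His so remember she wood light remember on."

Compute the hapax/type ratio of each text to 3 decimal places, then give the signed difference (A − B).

-0.109

A: hapax=6, V=14, ratio=0.429
B: hapax=7, V=13, ratio=0.538
Difference = 0.429 − 0.538 = -0.109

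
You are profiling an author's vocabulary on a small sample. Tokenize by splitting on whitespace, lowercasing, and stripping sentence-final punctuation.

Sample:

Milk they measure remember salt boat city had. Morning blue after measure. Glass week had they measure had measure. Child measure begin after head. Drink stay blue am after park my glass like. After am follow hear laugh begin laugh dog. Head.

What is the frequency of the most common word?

5

Frequencies: measure:5, after:4, had:3, they:2, blue:2, glass:2, begin:2, head:2, am:2, laugh:2, milk:1, remember:1, salt:1, boat:1, city:1, morning:1, week:1, child:1, drink:1, stay:1, … (6 more, each freq 1)
Most common: 'measure' with frequency 5.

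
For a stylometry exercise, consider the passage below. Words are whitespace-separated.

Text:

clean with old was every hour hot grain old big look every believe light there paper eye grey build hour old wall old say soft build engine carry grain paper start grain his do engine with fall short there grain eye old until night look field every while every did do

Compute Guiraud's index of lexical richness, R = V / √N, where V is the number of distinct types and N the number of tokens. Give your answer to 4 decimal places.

4.4809

N = 51, V = 32.
√N = 7.141428
R = 32 / 7.141428 = 4.4809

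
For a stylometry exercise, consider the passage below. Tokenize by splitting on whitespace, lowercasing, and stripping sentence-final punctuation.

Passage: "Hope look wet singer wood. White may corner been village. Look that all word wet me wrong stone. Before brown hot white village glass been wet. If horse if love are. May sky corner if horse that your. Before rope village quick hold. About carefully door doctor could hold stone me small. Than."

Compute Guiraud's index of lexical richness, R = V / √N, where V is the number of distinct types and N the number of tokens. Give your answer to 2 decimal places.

4.94

N = 53, V = 36.
√N = 7.280110
R = 36 / 7.280110 = 4.94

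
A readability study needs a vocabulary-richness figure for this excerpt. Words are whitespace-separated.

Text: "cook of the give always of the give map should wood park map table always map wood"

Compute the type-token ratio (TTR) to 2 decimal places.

0.59

N = 17 tokens, V = 10 types.
TTR = V / N = 10 / 17 = 0.59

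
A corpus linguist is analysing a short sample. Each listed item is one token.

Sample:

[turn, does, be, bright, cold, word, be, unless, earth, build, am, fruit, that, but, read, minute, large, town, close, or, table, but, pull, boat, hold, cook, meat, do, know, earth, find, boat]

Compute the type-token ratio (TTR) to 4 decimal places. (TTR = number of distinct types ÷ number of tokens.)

0.8750

N = 32 tokens, V = 28 types.
TTR = V / N = 28 / 32 = 0.8750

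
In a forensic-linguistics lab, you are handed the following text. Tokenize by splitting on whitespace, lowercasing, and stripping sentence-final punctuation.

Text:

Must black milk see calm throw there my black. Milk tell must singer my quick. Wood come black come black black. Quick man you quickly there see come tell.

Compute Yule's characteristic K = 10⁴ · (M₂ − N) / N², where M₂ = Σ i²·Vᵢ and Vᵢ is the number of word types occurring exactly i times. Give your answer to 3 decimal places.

Frequencies: black:5, come:3, must:2, milk:2, see:2, there:2, my:2, tell:2, quick:2, calm:1, throw:1, singer:1, wood:1, man:1, you:1, quickly:1
N = 29. Frequency spectrum: V_1=7, V_2=7, V_3=1, V_5=1
M₂ = 1²·7 + 2²·7 + 3²·1 + 5²·1 = 69
K = 10000 × (69 − 29) / 29² = 475.624

475.624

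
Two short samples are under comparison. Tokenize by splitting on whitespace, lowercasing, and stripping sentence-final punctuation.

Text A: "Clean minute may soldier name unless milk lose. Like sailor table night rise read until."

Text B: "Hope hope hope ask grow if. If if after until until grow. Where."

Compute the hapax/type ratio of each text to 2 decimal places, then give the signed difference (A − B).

0.57

A: hapax=15, V=15, ratio=1.00
B: hapax=3, V=7, ratio=0.43
Difference = 1.00 − 0.43 = 0.57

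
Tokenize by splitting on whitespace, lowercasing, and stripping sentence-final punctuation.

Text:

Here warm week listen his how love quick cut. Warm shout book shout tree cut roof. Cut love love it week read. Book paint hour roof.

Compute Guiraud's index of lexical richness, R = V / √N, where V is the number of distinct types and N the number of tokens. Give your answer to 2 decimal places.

N = 26, V = 17.
√N = 5.099020
R = 17 / 5.099020 = 3.33

3.33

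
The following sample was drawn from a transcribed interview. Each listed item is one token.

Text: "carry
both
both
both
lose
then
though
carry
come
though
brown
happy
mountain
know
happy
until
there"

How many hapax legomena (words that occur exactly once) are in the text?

Frequencies: both:3, carry:2, though:2, happy:2, lose:1, then:1, come:1, brown:1, mountain:1, know:1, until:1, there:1
Hapax (freq=1): brown, come, know, lose, mountain, then, there, until

8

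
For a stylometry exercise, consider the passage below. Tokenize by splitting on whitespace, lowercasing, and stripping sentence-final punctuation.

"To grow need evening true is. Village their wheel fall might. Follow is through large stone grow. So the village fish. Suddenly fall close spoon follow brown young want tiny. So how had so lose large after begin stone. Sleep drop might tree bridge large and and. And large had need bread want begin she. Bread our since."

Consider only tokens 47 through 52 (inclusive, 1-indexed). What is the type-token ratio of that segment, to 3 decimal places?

0.833

Segment tokens 47–52: and, and, large, had, need, bread
Segment N = 6, segment V = 5.
TTR = 5 / 6 = 0.833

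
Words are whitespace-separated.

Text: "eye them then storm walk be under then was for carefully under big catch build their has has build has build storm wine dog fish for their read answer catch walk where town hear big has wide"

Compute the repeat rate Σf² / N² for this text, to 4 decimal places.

0.0519

Frequencies: has:4, build:3, then:2, storm:2, walk:2, under:2, for:2, big:2, catch:2, their:2, eye:1, them:1, be:1, was:1, carefully:1, wine:1, dog:1, fish:1, read:1, answer:1, … (4 more, each freq 1)
Σf² = 71; N² = 1369
Repeat rate = 71 / 1369 = 0.0519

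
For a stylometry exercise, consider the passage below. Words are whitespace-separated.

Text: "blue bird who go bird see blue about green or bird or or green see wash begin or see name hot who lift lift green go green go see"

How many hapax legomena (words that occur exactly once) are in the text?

5

Frequencies: see:4, green:4, or:4, bird:3, go:3, blue:2, who:2, lift:2, about:1, wash:1, begin:1, name:1, hot:1
Hapax (freq=1): about, begin, hot, name, wash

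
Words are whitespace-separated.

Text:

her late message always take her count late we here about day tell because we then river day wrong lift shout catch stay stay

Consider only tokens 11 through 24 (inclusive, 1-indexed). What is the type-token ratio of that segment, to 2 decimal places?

0.86

Segment tokens 11–24: about, day, tell, because, we, then, river, day, wrong, lift, shout, catch, stay, stay
Segment N = 14, segment V = 12.
TTR = 12 / 14 = 0.86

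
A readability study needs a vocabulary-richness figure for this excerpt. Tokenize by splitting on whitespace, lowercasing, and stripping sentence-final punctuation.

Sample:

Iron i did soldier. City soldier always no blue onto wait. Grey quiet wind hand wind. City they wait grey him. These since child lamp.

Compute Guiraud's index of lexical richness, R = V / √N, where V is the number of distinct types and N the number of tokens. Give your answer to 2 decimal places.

N = 25, V = 20.
√N = 5.000000
R = 20 / 5.000000 = 4.00

4.00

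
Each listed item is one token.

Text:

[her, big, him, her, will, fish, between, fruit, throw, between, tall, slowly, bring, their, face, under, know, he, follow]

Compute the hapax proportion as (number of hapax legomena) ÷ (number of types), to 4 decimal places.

0.8824

Frequencies: her:2, between:2, big:1, him:1, will:1, fish:1, fruit:1, throw:1, tall:1, slowly:1, bring:1, their:1, face:1, under:1, know:1, he:1, follow:1
Hapax count = 15; type count = 17.
Ratio = 15 / 17 = 0.8824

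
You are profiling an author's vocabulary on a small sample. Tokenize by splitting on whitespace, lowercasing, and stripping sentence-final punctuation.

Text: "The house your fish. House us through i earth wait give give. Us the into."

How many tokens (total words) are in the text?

Tokens: the, house, your, fish, house, us, through, i, earth, wait, give, give, us, the, into
N = 15

15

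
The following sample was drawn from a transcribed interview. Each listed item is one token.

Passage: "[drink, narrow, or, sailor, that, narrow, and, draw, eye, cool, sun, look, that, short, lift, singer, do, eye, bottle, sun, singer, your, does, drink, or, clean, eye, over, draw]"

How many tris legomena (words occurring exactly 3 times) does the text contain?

1

Frequencies: eye:3, drink:2, narrow:2, or:2, that:2, draw:2, sun:2, singer:2, sailor:1, and:1, cool:1, look:1, short:1, lift:1, do:1, bottle:1, your:1, does:1, clean:1, over:1
Words with frequency 3: eye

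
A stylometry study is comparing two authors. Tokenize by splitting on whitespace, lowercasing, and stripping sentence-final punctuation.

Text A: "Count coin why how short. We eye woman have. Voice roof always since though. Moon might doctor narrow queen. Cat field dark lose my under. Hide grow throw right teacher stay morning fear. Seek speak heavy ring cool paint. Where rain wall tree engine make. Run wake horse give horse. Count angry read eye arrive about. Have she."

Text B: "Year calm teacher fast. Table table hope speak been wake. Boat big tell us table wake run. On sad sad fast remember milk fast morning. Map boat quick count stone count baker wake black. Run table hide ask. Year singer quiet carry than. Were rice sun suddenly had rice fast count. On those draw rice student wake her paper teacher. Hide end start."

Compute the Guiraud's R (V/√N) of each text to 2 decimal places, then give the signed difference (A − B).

1.67

A: V=54, N=58, R=7.09
B: V=43, N=63, R=5.42
Difference = 7.09 − 5.42 = 1.67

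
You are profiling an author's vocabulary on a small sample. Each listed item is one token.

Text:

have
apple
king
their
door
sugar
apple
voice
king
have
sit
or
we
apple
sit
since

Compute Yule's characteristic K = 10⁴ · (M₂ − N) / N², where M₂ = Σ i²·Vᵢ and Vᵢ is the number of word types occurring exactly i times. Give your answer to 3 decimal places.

468.750

Frequencies: apple:3, have:2, king:2, sit:2, their:1, door:1, sugar:1, voice:1, or:1, we:1, since:1
N = 16. Frequency spectrum: V_1=7, V_2=3, V_3=1
M₂ = 1²·7 + 2²·3 + 3²·1 = 28
K = 10000 × (28 − 16) / 16² = 468.750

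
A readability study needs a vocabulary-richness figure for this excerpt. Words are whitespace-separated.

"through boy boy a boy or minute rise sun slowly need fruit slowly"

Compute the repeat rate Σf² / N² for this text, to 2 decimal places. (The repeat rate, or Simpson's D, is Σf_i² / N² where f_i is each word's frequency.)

Frequencies: boy:3, slowly:2, through:1, a:1, or:1, minute:1, rise:1, sun:1, need:1, fruit:1
Σf² = 21; N² = 169
Repeat rate = 21 / 169 = 0.12

0.12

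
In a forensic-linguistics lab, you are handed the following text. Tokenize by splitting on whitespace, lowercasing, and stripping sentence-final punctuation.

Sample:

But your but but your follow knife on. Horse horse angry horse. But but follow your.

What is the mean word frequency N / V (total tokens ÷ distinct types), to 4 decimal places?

2.2857

N = 16 tokens, V = 7 types.
Mean frequency = N / V = 16 / 7 = 2.2857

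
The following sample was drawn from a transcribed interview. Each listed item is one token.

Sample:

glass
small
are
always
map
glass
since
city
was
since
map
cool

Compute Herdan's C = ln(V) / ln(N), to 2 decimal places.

0.88

N = 12, V = 9.
ln(V) = 2.197225, ln(N) = 2.484907
C = 2.197225 / 2.484907 = 0.88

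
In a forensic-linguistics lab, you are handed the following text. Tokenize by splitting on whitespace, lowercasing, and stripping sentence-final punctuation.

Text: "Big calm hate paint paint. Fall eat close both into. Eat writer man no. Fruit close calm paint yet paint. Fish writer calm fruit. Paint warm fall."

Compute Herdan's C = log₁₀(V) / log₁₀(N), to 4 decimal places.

N = 27, V = 16.
log₁₀(V) = 1.204120, log₁₀(N) = 1.431364
C = 1.204120 / 1.431364 = 0.8412

0.8412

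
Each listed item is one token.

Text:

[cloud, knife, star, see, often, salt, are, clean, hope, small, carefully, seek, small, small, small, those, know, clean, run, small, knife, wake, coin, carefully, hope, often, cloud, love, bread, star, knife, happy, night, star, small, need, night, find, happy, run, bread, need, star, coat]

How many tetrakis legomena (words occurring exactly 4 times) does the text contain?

1

Frequencies: small:6, star:4, knife:3, cloud:2, often:2, clean:2, hope:2, carefully:2, run:2, bread:2, happy:2, night:2, need:2, see:1, salt:1, are:1, seek:1, those:1, know:1, wake:1, … (4 more, each freq 1)
Words with frequency 4: star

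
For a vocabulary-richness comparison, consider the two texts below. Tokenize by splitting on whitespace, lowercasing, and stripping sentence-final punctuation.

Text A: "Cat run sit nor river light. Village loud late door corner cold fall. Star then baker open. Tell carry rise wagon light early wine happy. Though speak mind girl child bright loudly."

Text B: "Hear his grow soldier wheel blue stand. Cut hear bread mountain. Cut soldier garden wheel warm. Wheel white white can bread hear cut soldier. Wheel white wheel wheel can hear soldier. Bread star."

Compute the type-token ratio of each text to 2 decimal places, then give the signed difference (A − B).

TTR(A) = 31/32 = 0.97
TTR(B) = 15/33 = 0.45
Difference = 0.97 − 0.45 = 0.52

0.52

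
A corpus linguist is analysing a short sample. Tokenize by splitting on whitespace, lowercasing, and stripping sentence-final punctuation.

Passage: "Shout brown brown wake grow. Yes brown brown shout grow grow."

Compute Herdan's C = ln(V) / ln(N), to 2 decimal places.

N = 11, V = 5.
ln(V) = 1.609438, ln(N) = 2.397895
C = 1.609438 / 2.397895 = 0.67

0.67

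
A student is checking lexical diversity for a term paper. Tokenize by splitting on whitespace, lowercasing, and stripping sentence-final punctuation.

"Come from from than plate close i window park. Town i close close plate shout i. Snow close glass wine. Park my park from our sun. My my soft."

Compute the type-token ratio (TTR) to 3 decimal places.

0.586

N = 29 tokens, V = 17 types.
TTR = V / N = 17 / 29 = 0.586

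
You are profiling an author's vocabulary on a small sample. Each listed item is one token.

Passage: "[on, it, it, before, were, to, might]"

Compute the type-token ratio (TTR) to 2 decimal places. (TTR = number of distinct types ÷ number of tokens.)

N = 7 tokens, V = 6 types.
TTR = V / N = 6 / 7 = 0.86

0.86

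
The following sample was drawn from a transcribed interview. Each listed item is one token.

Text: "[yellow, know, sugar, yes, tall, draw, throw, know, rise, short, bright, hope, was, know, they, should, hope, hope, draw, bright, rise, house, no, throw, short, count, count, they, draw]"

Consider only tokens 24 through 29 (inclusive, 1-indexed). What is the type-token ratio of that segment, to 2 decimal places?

Segment tokens 24–29: throw, short, count, count, they, draw
Segment N = 6, segment V = 5.
TTR = 5 / 6 = 0.83

0.83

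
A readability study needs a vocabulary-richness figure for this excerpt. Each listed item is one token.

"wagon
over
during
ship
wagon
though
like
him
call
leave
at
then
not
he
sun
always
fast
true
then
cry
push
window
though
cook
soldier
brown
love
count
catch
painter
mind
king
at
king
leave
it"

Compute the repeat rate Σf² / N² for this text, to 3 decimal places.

0.037

Frequencies: wagon:2, though:2, leave:2, at:2, then:2, king:2, over:1, during:1, ship:1, like:1, him:1, call:1, not:1, he:1, sun:1, always:1, fast:1, true:1, cry:1, push:1, … (10 more, each freq 1)
Σf² = 48; N² = 1296
Repeat rate = 48 / 1296 = 0.037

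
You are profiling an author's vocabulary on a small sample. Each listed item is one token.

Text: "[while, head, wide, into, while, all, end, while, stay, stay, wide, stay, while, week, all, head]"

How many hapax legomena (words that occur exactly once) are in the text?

Frequencies: while:4, stay:3, head:2, wide:2, all:2, into:1, end:1, week:1
Hapax (freq=1): end, into, week

3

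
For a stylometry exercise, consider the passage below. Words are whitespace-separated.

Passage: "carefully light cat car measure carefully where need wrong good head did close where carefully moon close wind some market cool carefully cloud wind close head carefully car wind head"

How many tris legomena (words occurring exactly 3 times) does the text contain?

Frequencies: carefully:5, head:3, close:3, wind:3, car:2, where:2, light:1, cat:1, measure:1, need:1, wrong:1, good:1, did:1, moon:1, some:1, market:1, cool:1, cloud:1
Words with frequency 3: close, head, wind

3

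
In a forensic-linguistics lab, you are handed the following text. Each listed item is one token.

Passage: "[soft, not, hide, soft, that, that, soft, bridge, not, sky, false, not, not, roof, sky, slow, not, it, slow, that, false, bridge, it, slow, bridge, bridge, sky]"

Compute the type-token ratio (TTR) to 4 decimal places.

0.3704

N = 27 tokens, V = 10 types.
TTR = V / N = 10 / 27 = 0.3704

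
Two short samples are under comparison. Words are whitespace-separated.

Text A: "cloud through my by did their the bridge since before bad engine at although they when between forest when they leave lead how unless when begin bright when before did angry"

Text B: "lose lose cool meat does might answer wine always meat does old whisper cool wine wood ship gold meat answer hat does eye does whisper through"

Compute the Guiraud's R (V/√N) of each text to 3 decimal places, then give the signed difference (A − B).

1.352

A: V=25, N=31, R=4.490
B: V=16, N=26, R=3.138
Difference = 4.490 − 3.138 = 1.352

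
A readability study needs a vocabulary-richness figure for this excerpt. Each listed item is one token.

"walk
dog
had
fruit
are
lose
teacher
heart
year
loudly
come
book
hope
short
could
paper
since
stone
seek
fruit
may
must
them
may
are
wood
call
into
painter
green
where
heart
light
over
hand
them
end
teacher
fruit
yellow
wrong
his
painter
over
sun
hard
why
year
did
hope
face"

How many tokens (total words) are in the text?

51

Tokens: walk, dog, had, fruit, are, lose, teacher, heart, year, loudly, come, book, hope, short, could, paper, since, stone, seek, fruit, may, must, them, may, are, wood, call, into, painter, green, where, heart, light, over, hand, them, end, teacher, fruit, yellow, wrong, his, painter, over, sun, hard, why, year, did, hope, face
N = 51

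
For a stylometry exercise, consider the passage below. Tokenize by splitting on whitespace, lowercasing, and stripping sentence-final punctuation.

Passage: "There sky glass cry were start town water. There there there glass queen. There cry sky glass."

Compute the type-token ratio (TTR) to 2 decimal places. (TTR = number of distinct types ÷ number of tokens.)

0.53

N = 17 tokens, V = 9 types.
TTR = V / N = 9 / 17 = 0.53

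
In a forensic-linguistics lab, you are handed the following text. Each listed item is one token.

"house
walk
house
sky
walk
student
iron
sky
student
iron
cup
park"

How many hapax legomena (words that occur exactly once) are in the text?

Frequencies: house:2, walk:2, sky:2, student:2, iron:2, cup:1, park:1
Hapax (freq=1): cup, park

2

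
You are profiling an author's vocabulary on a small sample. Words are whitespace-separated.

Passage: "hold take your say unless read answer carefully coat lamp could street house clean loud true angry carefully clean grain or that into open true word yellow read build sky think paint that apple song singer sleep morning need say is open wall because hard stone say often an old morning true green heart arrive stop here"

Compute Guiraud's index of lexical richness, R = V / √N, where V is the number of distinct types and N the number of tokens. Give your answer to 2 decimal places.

N = 57, V = 47.
√N = 7.549834
R = 47 / 7.549834 = 6.23

6.23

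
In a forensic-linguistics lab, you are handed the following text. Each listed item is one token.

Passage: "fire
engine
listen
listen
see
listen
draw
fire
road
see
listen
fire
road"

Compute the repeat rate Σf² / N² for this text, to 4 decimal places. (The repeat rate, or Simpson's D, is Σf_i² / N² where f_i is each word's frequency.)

Frequencies: listen:4, fire:3, see:2, road:2, engine:1, draw:1
Σf² = 35; N² = 169
Repeat rate = 35 / 169 = 0.2071

0.2071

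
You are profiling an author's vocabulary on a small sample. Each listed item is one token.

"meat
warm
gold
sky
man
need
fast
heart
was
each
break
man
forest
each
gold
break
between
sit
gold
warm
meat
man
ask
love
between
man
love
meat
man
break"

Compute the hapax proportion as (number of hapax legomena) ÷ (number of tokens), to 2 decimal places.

0.27

Frequencies: man:5, meat:3, gold:3, break:3, warm:2, each:2, between:2, love:2, sky:1, need:1, fast:1, heart:1, was:1, forest:1, sit:1, ask:1
Hapax count = 8; token count = 30.
Ratio = 8 / 30 = 0.27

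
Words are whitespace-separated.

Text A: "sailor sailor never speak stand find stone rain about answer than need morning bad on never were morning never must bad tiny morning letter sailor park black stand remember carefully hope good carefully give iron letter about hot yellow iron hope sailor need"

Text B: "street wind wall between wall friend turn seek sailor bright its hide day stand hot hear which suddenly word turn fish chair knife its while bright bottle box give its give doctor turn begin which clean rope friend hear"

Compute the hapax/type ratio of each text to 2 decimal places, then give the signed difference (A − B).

-0.11

A: hapax=17, V=28, ratio=0.61
B: hapax=21, V=29, ratio=0.72
Difference = 0.61 − 0.72 = -0.11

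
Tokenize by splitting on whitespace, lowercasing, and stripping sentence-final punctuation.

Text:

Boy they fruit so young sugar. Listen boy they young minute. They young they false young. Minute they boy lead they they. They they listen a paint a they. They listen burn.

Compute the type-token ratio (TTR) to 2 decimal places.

0.41

N = 32 tokens, V = 13 types.
TTR = V / N = 13 / 32 = 0.41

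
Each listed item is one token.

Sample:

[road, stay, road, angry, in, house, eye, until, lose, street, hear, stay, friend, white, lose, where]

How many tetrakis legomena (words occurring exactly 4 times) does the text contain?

0

Frequencies: road:2, stay:2, lose:2, angry:1, in:1, house:1, eye:1, until:1, street:1, hear:1, friend:1, white:1, where:1
Words with frequency 4: (none)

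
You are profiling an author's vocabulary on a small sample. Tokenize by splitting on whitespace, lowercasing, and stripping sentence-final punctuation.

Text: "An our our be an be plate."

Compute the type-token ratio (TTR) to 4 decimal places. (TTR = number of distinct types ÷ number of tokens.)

0.5714

N = 7 tokens, V = 4 types.
TTR = V / N = 4 / 7 = 0.5714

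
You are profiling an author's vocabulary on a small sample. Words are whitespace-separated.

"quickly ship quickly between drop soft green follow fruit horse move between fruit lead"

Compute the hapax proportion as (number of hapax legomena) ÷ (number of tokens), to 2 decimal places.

Frequencies: quickly:2, between:2, fruit:2, ship:1, drop:1, soft:1, green:1, follow:1, horse:1, move:1, lead:1
Hapax count = 8; token count = 14.
Ratio = 8 / 14 = 0.57

0.57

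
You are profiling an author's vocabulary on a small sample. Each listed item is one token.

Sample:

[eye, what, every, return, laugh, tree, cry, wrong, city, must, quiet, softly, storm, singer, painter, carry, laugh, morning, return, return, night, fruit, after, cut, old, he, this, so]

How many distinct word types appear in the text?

Distinct types: {after, carry, city, cry, cut, every, eye, fruit, he, laugh, morning, must, night, old, painter, quiet, return, singer, so, softly, storm, this, tree, what, wrong}
V = 25

25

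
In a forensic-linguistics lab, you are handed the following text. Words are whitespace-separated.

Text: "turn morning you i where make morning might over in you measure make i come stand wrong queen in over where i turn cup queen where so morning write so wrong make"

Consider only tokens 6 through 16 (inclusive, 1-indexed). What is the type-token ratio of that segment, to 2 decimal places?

Segment tokens 6–16: make, morning, might, over, in, you, measure, make, i, come, stand
Segment N = 11, segment V = 10.
TTR = 10 / 11 = 0.91

0.91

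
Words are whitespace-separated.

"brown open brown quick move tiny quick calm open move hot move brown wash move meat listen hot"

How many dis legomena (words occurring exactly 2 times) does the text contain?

Frequencies: move:4, brown:3, open:2, quick:2, hot:2, tiny:1, calm:1, wash:1, meat:1, listen:1
Words with frequency 2: hot, open, quick

3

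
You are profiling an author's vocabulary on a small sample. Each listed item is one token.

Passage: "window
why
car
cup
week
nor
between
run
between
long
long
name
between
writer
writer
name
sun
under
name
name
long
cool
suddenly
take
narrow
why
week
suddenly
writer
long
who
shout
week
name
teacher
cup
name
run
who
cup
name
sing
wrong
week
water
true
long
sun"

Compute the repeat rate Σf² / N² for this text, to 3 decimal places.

0.065

Frequencies: name:7, long:5, week:4, cup:3, between:3, writer:3, why:2, run:2, sun:2, suddenly:2, who:2, window:1, car:1, nor:1, under:1, cool:1, take:1, narrow:1, shout:1, teacher:1, … (4 more, each freq 1)
Σf² = 150; N² = 2304
Repeat rate = 150 / 2304 = 0.065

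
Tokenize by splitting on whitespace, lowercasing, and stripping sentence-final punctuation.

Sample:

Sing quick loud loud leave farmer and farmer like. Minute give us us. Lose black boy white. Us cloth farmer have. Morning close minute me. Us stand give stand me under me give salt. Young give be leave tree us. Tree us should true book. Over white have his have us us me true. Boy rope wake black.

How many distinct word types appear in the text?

Distinct types: {and, be, black, book, boy, close, cloth, farmer, give, have, his, leave, like, lose, loud, me, minute, morning, over, quick, rope, salt, should, sing, stand, tree, true, under, us, wake, white, young}
V = 32

32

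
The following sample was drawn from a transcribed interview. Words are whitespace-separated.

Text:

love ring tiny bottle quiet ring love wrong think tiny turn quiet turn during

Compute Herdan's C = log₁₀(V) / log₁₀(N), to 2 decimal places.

0.83

N = 14, V = 9.
log₁₀(V) = 0.954243, log₁₀(N) = 1.146128
C = 0.954243 / 1.146128 = 0.83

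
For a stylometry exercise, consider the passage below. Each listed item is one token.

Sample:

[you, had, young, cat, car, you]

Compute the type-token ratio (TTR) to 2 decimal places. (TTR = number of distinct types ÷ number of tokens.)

0.83

N = 6 tokens, V = 5 types.
TTR = V / N = 5 / 6 = 0.83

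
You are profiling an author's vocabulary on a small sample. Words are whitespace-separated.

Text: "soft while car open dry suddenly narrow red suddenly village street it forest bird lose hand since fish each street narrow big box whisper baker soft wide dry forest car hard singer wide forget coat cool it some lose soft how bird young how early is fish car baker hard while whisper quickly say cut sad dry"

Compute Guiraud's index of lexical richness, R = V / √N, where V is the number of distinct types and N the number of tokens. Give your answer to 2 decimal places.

N = 57, V = 37.
√N = 7.549834
R = 37 / 7.549834 = 4.90

4.90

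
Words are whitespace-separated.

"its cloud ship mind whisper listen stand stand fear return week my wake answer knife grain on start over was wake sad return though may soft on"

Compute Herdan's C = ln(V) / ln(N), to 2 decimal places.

N = 27, V = 23.
ln(V) = 3.135494, ln(N) = 3.295837
C = 3.135494 / 3.295837 = 0.95

0.95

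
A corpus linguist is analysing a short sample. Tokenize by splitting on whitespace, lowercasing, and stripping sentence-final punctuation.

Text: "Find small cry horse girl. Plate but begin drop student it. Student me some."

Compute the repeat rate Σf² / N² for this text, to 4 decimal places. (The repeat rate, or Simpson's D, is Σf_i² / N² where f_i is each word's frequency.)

0.0816

Frequencies: student:2, find:1, small:1, cry:1, horse:1, girl:1, plate:1, but:1, begin:1, drop:1, it:1, me:1, some:1
Σf² = 16; N² = 196
Repeat rate = 16 / 196 = 0.0816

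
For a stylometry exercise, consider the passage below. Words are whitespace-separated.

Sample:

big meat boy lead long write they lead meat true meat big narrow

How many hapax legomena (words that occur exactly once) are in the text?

Frequencies: meat:3, big:2, lead:2, boy:1, long:1, write:1, they:1, true:1, narrow:1
Hapax (freq=1): boy, long, narrow, they, true, write

6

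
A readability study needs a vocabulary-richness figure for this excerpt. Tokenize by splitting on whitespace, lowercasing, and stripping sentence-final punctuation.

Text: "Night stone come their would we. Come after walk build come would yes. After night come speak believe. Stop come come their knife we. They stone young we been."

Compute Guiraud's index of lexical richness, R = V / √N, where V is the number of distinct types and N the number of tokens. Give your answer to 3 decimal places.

3.157

N = 29, V = 17.
√N = 5.385165
R = 17 / 5.385165 = 3.157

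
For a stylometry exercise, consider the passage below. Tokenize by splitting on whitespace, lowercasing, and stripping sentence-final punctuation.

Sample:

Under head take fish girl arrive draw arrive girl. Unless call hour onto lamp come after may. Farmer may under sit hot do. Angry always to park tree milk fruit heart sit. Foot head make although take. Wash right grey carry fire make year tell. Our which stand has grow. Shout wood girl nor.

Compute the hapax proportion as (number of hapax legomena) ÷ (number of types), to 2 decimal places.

Frequencies: girl:3, under:2, head:2, take:2, arrive:2, may:2, sit:2, make:2, fish:1, draw:1, unless:1, call:1, hour:1, onto:1, lamp:1, come:1, after:1, farmer:1, hot:1, do:1, … (25 more, each freq 1)
Hapax count = 37; type count = 45.
Ratio = 37 / 45 = 0.82

0.82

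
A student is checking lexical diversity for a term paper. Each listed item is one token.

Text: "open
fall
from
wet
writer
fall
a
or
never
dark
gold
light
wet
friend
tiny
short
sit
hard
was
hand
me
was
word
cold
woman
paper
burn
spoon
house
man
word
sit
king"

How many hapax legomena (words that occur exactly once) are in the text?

Frequencies: fall:2, wet:2, sit:2, was:2, word:2, open:1, from:1, writer:1, a:1, or:1, never:1, dark:1, gold:1, light:1, friend:1, tiny:1, short:1, hard:1, hand:1, me:1, … (8 more, each freq 1)
Hapax (freq=1): a, burn, cold, dark, friend, from, gold, hand, hard, house, king, light, man, me, never, open, or, paper, short, spoon, tiny, woman, writer

23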